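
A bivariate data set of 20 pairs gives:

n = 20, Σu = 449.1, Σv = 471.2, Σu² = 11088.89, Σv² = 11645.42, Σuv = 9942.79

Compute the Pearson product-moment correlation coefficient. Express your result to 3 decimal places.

r = (nΣuv − ΣuΣv) / √[(nΣu² − (Σu)²)(nΣv² − (Σv)²)]
Numerator: 20×9942.79 − 449.1×471.2 = -12760.12
Denominator: √[(221777.8 − 201690.81)(232908.4 − 222029.44)] = √[20086.99 × 10878.96] = 14782.6101
r = -12760.12 / 14782.6101 ≈ -0.863

-0.863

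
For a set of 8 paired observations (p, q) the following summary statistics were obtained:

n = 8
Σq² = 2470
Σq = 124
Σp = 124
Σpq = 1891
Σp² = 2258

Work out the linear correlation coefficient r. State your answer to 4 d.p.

r = (nΣpq − ΣpΣq) / √[(nΣp² − (Σp)²)(nΣq² − (Σq)²)]
Numerator: 8×1891 − 124×124 = -248
Denominator: √[(18064 − 15376)(19760 − 15376)] = √[2688 × 4384] = 3432.8111
r = -248 / 3432.8111 ≈ -0.0722

-0.0722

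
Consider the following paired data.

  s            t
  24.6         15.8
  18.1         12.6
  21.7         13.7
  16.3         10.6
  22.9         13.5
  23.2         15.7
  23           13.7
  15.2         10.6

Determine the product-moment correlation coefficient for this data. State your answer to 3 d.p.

n = 8, Σs = 165, Σt = 106.2, Σs² = 3492.04, Σt² = 1437.24, Σst = 2236.42
nΣst − ΣsΣt = 17891.36 − 17523 = 368.36
nΣs² − (Σs)² = 27936.32 − 27225 = 711.32; nΣt² − (Σt)² = 11497.92 − 11278.44 = 219.48
r = 368.36 / √(711.32 × 219.48) = 368.36 / 395.1209 ≈ 0.932

0.932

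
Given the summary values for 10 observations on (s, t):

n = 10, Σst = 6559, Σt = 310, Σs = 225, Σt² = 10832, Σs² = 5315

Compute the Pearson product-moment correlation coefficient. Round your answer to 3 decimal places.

-0.749

r = (nΣst − ΣsΣt) / √[(nΣs² − (Σs)²)(nΣt² − (Σt)²)]
Numerator: 10×6559 − 225×310 = -4160
Denominator: √[(53150 − 50625)(108320 − 96100)] = √[2525 × 12220] = 5554.7727
r = -4160 / 5554.7727 ≈ -0.749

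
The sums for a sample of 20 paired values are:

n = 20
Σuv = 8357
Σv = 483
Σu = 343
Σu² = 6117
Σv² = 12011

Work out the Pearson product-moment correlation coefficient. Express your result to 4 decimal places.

r = (nΣuv − ΣuΣv) / √[(nΣu² − (Σu)²)(nΣv² − (Σv)²)]
Numerator: 20×8357 − 343×483 = 1471
Denominator: √[(122340 − 117649)(240220 − 233289)] = √[4691 × 6931] = 5702.0453
r = 1471 / 5702.0453 ≈ 0.2580

0.2580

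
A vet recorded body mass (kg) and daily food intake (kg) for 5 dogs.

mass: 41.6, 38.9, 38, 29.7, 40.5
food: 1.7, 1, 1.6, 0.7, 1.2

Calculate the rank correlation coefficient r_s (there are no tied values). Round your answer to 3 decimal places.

0.700

Rank mass: 5, 3, 2, 1, 4
Rank food: 5, 2, 4, 1, 3
d = rank(mass) − rank(food): 0, 1, -2, 0, 1; Σd² = 6
ρ = 1 − 6Σd² / [n(n²−1)] = 1 − 6×6 / (5×24) = 1 − 36/120 ≈ 0.700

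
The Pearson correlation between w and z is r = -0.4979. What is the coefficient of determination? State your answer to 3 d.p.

r² = (-0.4979)² = 0.248

0.248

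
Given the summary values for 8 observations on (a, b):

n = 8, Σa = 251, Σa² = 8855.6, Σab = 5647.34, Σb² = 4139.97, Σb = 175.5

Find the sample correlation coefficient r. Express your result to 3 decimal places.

0.265

r = (nΣab − ΣaΣb) / √[(nΣa² − (Σa)²)(nΣb² − (Σb)²)]
Numerator: 8×5647.34 − 251×175.5 = 1128.22
Denominator: √[(70844.8 − 63001)(33119.76 − 30800.25)] = √[7843.8 × 2319.51] = 4265.4159
r = 1128.22 / 4265.4159 ≈ 0.265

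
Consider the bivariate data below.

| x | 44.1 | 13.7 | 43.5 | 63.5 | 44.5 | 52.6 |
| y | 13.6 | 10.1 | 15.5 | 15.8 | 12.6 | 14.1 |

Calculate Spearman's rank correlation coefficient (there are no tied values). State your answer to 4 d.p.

0.6000

Rank x: 3, 1, 2, 6, 4, 5
Rank y: 3, 1, 5, 6, 2, 4
d = rank(x) − rank(y): 0, 0, -3, 0, 2, 1; Σd² = 14
ρ = 1 − 6Σd² / [n(n²−1)] = 1 − 6×14 / (6×35) = 1 − 84/210 ≈ 0.6000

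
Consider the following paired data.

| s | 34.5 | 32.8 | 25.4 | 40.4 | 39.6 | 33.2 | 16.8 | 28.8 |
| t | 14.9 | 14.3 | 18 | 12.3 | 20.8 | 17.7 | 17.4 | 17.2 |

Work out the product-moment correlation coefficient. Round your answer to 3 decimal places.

-0.227

n = 8, Σs = 251.5, Σt = 132.6, Σs² = 8325.49, Σt² = 2246.32, Σst = 4136.21
nΣst − ΣsΣt = 33089.68 − 33348.9 = -259.22
nΣs² − (Σs)² = 66603.92 − 63252.25 = 3351.67; nΣt² − (Σt)² = 17970.56 − 17582.76 = 387.8
r = -259.22 / √(3351.67 × 387.8) = -259.22 / 1140.0779 ≈ -0.227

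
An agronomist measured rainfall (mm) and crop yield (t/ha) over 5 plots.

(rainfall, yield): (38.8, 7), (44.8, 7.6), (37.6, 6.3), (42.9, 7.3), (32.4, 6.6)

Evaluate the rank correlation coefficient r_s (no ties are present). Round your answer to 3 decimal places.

Rank rainfall: 3, 5, 2, 4, 1
Rank yield: 3, 5, 1, 4, 2
d = rank(rainfall) − rank(yield): 0, 0, 1, 0, -1; Σd² = 2
ρ = 1 − 6Σd² / [n(n²−1)] = 1 − 6×2 / (5×24) = 1 − 12/120 ≈ 0.900

0.900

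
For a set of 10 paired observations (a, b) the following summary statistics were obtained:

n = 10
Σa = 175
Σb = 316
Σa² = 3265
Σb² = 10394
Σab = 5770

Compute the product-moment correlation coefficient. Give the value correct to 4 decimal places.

0.8346

r = (nΣab − ΣaΣb) / √[(nΣa² − (Σa)²)(nΣb² − (Σb)²)]
Numerator: 10×5770 − 175×316 = 2400
Denominator: √[(32650 − 30625)(103940 − 99856)] = √[2025 × 4084] = 2875.7782
r = 2400 / 2875.7782 ≈ 0.8346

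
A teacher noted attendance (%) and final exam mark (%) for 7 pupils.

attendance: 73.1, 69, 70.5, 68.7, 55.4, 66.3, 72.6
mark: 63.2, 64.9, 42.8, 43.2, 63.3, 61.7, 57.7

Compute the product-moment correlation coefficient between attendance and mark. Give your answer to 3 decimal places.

-0.259

n = 7, Σx = 475.6, Σy = 396.8, Σx² = 32530.16, Σy² = 23047.4, Σxy = 26869.81
nΣxy − ΣxΣy = 188088.67 − 188718.08 = -629.41
nΣx² − (Σx)² = 227711.12 − 226195.36 = 1515.76; nΣy² − (Σy)² = 161331.8 − 157450.24 = 3881.56
r = -629.41 / √(1515.76 × 3881.56) = -629.41 / 2425.5955 ≈ -0.259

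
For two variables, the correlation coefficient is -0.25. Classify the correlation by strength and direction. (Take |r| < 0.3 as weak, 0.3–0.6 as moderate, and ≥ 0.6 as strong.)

weak negative

r = -0.25 < 0 so the relationship is negative.
|r| = 0.25, which falls in the weak range.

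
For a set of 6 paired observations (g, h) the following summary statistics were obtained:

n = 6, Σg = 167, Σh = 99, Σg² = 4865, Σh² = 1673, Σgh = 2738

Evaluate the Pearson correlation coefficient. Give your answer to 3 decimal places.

-0.189

r = (nΣgh − ΣgΣh) / √[(nΣg² − (Σg)²)(nΣh² − (Σh)²)]
Numerator: 6×2738 − 167×99 = -105
Denominator: √[(29190 − 27889)(10038 − 9801)] = √[1301 × 237] = 555.2810
r = -105 / 555.2810 ≈ -0.189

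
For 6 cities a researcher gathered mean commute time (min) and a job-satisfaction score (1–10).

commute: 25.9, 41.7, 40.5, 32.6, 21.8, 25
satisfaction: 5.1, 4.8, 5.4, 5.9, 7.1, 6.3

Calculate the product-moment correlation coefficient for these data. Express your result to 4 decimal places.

-0.7205

n = 6, Σx = 187.5, Σy = 34.6, Σx² = 6212.95, Σy² = 203.12, Σxy = 1055.57
nΣxy − ΣxΣy = 6333.42 − 6487.5 = -154.08
nΣx² − (Σx)² = 37277.7 − 35156.25 = 2121.45; nΣy² − (Σy)² = 1218.72 − 1197.16 = 21.56
r = -154.08 / √(2121.45 × 21.56) = -154.08 / 213.8655 ≈ -0.7205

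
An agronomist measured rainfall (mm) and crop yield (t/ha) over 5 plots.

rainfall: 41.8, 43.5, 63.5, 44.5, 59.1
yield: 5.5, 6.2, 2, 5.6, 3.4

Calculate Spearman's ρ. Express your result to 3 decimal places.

-0.700

Rank rainfall: 1, 2, 5, 3, 4
Rank yield: 3, 5, 1, 4, 2
d = rank(rainfall) − rank(yield): -2, -3, 4, -1, 2; Σd² = 34
ρ = 1 − 6Σd² / [n(n²−1)] = 1 − 6×34 / (5×24) = 1 − 204/120 ≈ -0.700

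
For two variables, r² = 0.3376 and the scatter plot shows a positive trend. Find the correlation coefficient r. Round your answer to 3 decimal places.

|r| = √0.3376 = 0.581
The association is positive, so r = 0.581.

0.581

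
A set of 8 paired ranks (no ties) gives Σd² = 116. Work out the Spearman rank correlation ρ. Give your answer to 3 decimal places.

ρ = 1 − 6Σd² / [n(n²−1)] = 1 − 6×116 / (8×63)
  = 1 − 696/504 = 1 − 1.3810 ≈ -0.381

-0.381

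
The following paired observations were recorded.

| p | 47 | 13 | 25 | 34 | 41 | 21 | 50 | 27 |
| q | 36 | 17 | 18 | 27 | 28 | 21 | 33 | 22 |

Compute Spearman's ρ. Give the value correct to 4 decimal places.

Rank p: 7, 1, 3, 5, 6, 2, 8, 4
Rank q: 8, 1, 2, 5, 6, 3, 7, 4
d = rank(p) − rank(q): -1, 0, 1, 0, 0, -1, 1, 0; Σd² = 4
ρ = 1 − 6Σd² / [n(n²−1)] = 1 − 6×4 / (8×63) = 1 − 24/504 ≈ 0.9524

0.9524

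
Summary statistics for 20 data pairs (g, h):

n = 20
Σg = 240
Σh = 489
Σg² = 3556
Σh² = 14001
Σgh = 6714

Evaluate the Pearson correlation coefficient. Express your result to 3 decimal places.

r = (nΣgh − ΣgΣh) / √[(nΣg² − (Σg)²)(nΣh² − (Σh)²)]
Numerator: 20×6714 − 240×489 = 16920
Denominator: √[(71120 − 57600)(280020 − 239121)] = √[13520 × 40899] = 23514.9842
r = 16920 / 23514.9842 ≈ 0.720

0.720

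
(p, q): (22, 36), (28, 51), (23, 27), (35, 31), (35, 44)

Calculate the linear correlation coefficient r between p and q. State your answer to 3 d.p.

n = 5, Σp = 143, Σq = 189, Σp² = 4247, Σq² = 7523, Σpq = 5466
nΣpq − ΣpΣq = 27330 − 27027 = 303
nΣp² − (Σp)² = 21235 − 20449 = 786; nΣq² − (Σq)² = 37615 − 35721 = 1894
r = 303 / √(786 × 1894) = 303 / 1220.1164 ≈ 0.248

0.248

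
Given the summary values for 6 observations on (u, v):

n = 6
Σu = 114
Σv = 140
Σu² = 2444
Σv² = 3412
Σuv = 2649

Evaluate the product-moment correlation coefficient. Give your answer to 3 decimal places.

r = (nΣuv − ΣuΣv) / √[(nΣu² − (Σu)²)(nΣv² − (Σv)²)]
Numerator: 6×2649 − 114×140 = -66
Denominator: √[(14664 − 12996)(20472 − 19600)] = √[1668 × 872] = 1206.0249
r = -66 / 1206.0249 ≈ -0.055

-0.055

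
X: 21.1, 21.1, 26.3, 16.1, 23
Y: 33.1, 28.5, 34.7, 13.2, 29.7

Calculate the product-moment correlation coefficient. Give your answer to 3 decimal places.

0.887

n = 5, ΣX = 107.6, ΣY = 139.2, ΣX² = 2370.32, ΣY² = 4168.28, ΣXY = 3107.99
nΣXY − ΣXΣY = 15539.95 − 14977.92 = 562.03
nΣX² − (ΣX)² = 11851.6 − 11577.76 = 273.84; nΣY² − (ΣY)² = 20841.4 − 19376.64 = 1464.76
r = 562.03 / √(273.84 × 1464.76) = 562.03 / 633.3324 ≈ 0.887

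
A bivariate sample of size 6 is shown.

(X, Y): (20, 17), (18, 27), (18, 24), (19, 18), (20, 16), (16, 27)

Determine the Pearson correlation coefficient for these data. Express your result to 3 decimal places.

n = 6, ΣX = 111, ΣY = 129, ΣX² = 2065, ΣY² = 2903, ΣXY = 2352
nΣXY − ΣXΣY = 14112 − 14319 = -207
nΣX² − (ΣX)² = 12390 − 12321 = 69; nΣY² − (ΣY)² = 17418 − 16641 = 777
r = -207 / √(69 × 777) = -207 / 231.5448 ≈ -0.894

-0.894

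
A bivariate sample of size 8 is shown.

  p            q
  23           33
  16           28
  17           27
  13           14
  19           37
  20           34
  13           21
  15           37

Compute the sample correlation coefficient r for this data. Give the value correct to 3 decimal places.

0.662

n = 8, Σp = 136, Σq = 231, Σp² = 2398, Σq² = 7133, Σpq = 4059
nΣpq − ΣpΣq = 32472 − 31416 = 1056
nΣp² − (Σp)² = 19184 − 18496 = 688; nΣq² − (Σq)² = 57064 − 53361 = 3703
r = 1056 / √(688 × 3703) = 1056 / 1596.1403 ≈ 0.662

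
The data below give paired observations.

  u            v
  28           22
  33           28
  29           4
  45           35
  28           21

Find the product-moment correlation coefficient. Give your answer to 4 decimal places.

n = 5, Σu = 163, Σv = 110, Σu² = 5523, Σv² = 2950, Σuv = 3819
nΣuv − ΣuΣv = 19095 − 17930 = 1165
nΣu² − (Σu)² = 27615 − 26569 = 1046; nΣv² − (Σv)² = 14750 − 12100 = 2650
r = 1165 / √(1046 × 2650) = 1165 / 1664.9024 ≈ 0.6997

0.6997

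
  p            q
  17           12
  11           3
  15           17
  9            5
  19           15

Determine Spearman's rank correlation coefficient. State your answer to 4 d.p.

0.6000

Rank p: 4, 2, 3, 1, 5
Rank q: 3, 1, 5, 2, 4
d = rank(p) − rank(q): 1, 1, -2, -1, 1; Σd² = 8
ρ = 1 − 6Σd² / [n(n²−1)] = 1 − 6×8 / (5×24) = 1 − 48/120 ≈ 0.6000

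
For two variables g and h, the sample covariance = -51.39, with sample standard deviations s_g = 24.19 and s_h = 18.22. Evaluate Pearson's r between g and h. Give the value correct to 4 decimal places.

r = Cov(g,h) / (s_g · s_h) = -51.39 / (24.19 × 18.22)
  = -51.39 / 440.7418 ≈ -0.1166

-0.1166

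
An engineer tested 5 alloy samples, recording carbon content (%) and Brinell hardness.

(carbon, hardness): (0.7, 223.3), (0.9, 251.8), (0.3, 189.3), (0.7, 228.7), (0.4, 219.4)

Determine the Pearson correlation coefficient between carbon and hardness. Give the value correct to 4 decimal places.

n = 5, Σx = 3, Σy = 1112.5, Σx² = 2.04, Σy² = 249540.67, Σxy = 687.57
nΣxy − ΣxΣy = 3437.85 − 3337.5 = 100.35
nΣx² − (Σx)² = 10.2 − 9 = 1.2; nΣy² − (Σy)² = 1247703.35 − 1237656.25 = 10047.1
r = 100.35 / √(1.2 × 10047.1) = 100.35 / 109.8022 ≈ 0.9139

0.9139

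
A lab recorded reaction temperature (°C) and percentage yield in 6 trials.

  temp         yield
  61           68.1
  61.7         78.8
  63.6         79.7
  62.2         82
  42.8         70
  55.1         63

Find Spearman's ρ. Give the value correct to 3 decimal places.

0.771

Rank temp: 3, 4, 6, 5, 1, 2
Rank yield: 2, 4, 5, 6, 3, 1
d = rank(temp) − rank(yield): 1, 0, 1, -1, -2, 1; Σd² = 8
ρ = 1 − 6Σd² / [n(n²−1)] = 1 − 6×8 / (6×35) = 1 − 48/210 ≈ 0.771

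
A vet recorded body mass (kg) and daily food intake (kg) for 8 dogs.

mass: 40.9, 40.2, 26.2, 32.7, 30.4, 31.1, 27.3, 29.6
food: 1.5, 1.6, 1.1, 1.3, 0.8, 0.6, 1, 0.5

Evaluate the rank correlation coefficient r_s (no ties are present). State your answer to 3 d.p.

0.571

Rank mass: 8, 7, 1, 6, 4, 5, 2, 3
Rank food: 7, 8, 5, 6, 3, 2, 4, 1
d = rank(mass) − rank(food): 1, -1, -4, 0, 1, 3, -2, 2; Σd² = 36
ρ = 1 − 6Σd² / [n(n²−1)] = 1 − 6×36 / (8×63) = 1 − 216/504 ≈ 0.571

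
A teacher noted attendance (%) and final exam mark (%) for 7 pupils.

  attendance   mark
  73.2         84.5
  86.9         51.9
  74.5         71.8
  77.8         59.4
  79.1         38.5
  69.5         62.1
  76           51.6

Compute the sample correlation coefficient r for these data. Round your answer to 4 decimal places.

n = 7, Σx = 537, Σy = 419.8, Σx² = 41376, Σy² = 26518.68, Σxy = 31948.83
nΣxy − ΣxΣy = 223641.81 − 225432.6 = -1790.79
nΣx² − (Σx)² = 289632 − 288369 = 1263; nΣy² − (Σy)² = 185630.76 − 176232.04 = 9398.72
r = -1790.79 / √(1263 × 9398.72) = -1790.79 / 3445.3713 ≈ -0.5198

-0.5198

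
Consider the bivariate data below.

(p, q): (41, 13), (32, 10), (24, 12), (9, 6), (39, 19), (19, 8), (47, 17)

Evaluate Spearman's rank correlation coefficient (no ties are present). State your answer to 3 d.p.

Rank p: 6, 4, 3, 1, 5, 2, 7
Rank q: 5, 3, 4, 1, 7, 2, 6
d = rank(p) − rank(q): 1, 1, -1, 0, -2, 0, 1; Σd² = 8
ρ = 1 − 6Σd² / [n(n²−1)] = 1 − 6×8 / (7×48) = 1 − 48/336 ≈ 0.857

0.857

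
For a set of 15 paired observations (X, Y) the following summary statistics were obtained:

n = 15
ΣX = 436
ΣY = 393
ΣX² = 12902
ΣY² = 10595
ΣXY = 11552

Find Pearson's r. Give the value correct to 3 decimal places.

r = (nΣXY − ΣXΣY) / √[(nΣX² − (ΣX)²)(nΣY² − (ΣY)²)]
Numerator: 15×11552 − 436×393 = 1932
Denominator: √[(193530 − 190096)(158925 − 154449)] = √[3434 × 4476] = 3920.5336
r = 1932 / 3920.5336 ≈ 0.493

0.493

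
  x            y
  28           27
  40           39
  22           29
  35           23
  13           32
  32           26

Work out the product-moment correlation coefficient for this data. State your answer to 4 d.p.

n = 6, Σx = 170, Σy = 176, Σx² = 5286, Σy² = 5320, Σxy = 5007
nΣxy − ΣxΣy = 30042 − 29920 = 122
nΣx² − (Σx)² = 31716 − 28900 = 2816; nΣy² − (Σy)² = 31920 − 30976 = 944
r = 122 / √(2816 × 944) = 122 / 1630.4306 ≈ 0.0748

0.0748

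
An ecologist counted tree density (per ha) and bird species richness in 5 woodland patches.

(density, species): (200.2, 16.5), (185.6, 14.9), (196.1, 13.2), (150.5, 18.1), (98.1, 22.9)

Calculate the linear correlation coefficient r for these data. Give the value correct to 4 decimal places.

-0.9306

n = 5, Σx = 830.5, Σy = 85.6, Σx² = 145256.47, Σy² = 1520.52, Σxy = 13627.8
nΣxy − ΣxΣy = 68139 − 71090.8 = -2951.8
nΣx² − (Σx)² = 726282.35 − 689730.25 = 36552.1; nΣy² − (Σy)² = 7602.6 − 7327.36 = 275.24
r = -2951.8 / √(36552.1 × 275.24) = -2951.8 / 3171.8449 ≈ -0.9306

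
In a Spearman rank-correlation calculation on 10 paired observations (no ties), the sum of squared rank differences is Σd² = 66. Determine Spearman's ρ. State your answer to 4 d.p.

0.6000

ρ = 1 − 6Σd² / [n(n²−1)] = 1 − 6×66 / (10×99)
  = 1 − 396/990 = 1 − 0.40000 ≈ 0.6000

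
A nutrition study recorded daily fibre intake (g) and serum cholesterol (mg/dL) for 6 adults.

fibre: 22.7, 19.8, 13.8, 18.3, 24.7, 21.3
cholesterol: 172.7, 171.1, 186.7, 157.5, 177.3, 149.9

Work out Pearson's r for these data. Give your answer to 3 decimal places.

-0.261

n = 6, Σx = 120.6, Σy = 1015.2, Σx² = 2496.44, Σy² = 172668.94, Σxy = 20338.96
nΣxy − ΣxΣy = 122033.76 − 122433.12 = -399.36
nΣx² − (Σx)² = 14978.64 − 14544.36 = 434.28; nΣy² − (Σy)² = 1036013.64 − 1030631.04 = 5382.6
r = -399.36 / √(434.28 × 5382.6) = -399.36 / 1528.9066 ≈ -0.261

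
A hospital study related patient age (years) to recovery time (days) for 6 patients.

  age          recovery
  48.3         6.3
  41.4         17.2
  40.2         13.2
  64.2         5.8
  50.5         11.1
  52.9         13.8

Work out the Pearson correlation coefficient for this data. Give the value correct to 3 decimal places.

-0.675

n = 6, Σx = 297.5, Σy = 67.4, Σx² = 15133.19, Σy² = 857.06, Σxy = 3209.94
nΣxy − ΣxΣy = 19259.64 − 20051.5 = -791.86
nΣx² − (Σx)² = 90799.14 − 88506.25 = 2292.89; nΣy² − (Σy)² = 5142.36 − 4542.76 = 599.6
r = -791.86 / √(2292.89 × 599.6) = -791.86 / 1172.5258 ≈ -0.675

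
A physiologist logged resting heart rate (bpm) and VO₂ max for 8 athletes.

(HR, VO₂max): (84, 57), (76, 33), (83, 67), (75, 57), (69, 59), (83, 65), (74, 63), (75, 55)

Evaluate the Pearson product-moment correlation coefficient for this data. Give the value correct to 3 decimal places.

0.256

n = 8, Σx = 619, Σy = 456, Σx² = 48097, Σy² = 26776, Σxy = 35385
nΣxy − ΣxΣy = 283080 − 282264 = 816
nΣx² − (Σx)² = 384776 − 383161 = 1615; nΣy² − (Σy)² = 214208 − 207936 = 6272
r = 816 / √(1615 × 6272) = 816 / 3182.6530 ≈ 0.256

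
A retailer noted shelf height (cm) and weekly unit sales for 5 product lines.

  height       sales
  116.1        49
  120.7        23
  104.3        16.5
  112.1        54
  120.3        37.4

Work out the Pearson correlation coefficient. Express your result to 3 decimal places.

0.237

n = 5, Σx = 573.5, Σy = 179.9, Σx² = 65964.69, Σy² = 7517.01, Σxy = 20738.57
nΣxy − ΣxΣy = 103692.85 − 103172.65 = 520.2
nΣx² − (Σx)² = 329823.45 − 328902.25 = 921.2; nΣy² − (Σy)² = 37585.05 − 32364.01 = 5221.04
r = 520.2 / √(921.2 × 5221.04) = 520.2 / 2193.0851 ≈ 0.237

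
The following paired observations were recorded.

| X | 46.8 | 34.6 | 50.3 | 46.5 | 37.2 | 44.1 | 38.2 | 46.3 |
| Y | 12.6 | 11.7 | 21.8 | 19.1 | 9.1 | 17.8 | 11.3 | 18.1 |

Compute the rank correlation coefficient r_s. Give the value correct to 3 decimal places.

0.786

Rank X: 7, 1, 8, 6, 2, 4, 3, 5
Rank Y: 4, 3, 8, 7, 1, 5, 2, 6
d = rank(X) − rank(Y): 3, -2, 0, -1, 1, -1, 1, -1; Σd² = 18
ρ = 1 − 6Σd² / [n(n²−1)] = 1 − 6×18 / (8×63) = 1 − 108/504 ≈ 0.786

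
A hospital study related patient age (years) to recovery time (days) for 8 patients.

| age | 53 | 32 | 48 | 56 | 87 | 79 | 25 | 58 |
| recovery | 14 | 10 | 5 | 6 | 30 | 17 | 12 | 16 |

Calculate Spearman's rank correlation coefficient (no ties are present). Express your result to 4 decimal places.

0.7143

Rank age: 4, 2, 3, 5, 8, 7, 1, 6
Rank recovery: 5, 3, 1, 2, 8, 7, 4, 6
d = rank(age) − rank(recovery): -1, -1, 2, 3, 0, 0, -3, 0; Σd² = 24
ρ = 1 − 6Σd² / [n(n²−1)] = 1 − 6×24 / (8×63) = 1 − 144/504 ≈ 0.7143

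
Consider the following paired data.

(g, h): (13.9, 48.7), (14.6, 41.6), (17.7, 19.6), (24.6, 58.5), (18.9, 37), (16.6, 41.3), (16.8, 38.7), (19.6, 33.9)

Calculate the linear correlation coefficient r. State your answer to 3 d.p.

n = 8, Σg = 142.7, Σh = 319.3, Σg² = 2623.99, Σh² = 13630.25, Σgh = 5769.79
nΣgh − ΣgΣh = 46158.32 − 45564.11 = 594.21
nΣg² − (Σg)² = 20991.92 − 20363.29 = 628.63; nΣh² − (Σh)² = 109042 − 101952.49 = 7089.51
r = 594.21 / √(628.63 × 7089.51) = 594.21 / 2111.0847 ≈ 0.281

0.281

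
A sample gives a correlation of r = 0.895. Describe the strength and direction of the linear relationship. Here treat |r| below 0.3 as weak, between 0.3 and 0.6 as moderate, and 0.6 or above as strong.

strong positive

r = 0.895 > 0 so the relationship is positive.
|r| = 0.895, which falls in the strong range.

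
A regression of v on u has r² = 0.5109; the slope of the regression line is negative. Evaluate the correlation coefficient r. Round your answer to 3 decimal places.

|r| = √0.5109 = 0.715
The association is negative, so r = −0.715.

-0.715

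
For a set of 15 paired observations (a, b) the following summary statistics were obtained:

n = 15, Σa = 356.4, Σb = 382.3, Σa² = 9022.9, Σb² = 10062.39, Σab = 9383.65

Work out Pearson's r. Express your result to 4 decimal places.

0.7138

r = (nΣab − ΣaΣb) / √[(nΣa² − (Σa)²)(nΣb² − (Σb)²)]
Numerator: 15×9383.65 − 356.4×382.3 = 4503.03
Denominator: √[(135343.5 − 127020.96)(150935.85 − 146153.29)] = √[8322.54 × 4782.56] = 6308.9656
r = 4503.03 / 6308.9656 ≈ 0.7138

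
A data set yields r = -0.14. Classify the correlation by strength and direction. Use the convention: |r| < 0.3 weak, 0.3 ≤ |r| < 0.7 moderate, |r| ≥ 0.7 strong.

r = -0.14 < 0 so the relationship is negative.
|r| = 0.14, which falls in the weak range.

weak negative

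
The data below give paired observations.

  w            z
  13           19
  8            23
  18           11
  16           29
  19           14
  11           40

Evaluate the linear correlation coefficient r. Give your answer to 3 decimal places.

-0.563

n = 6, Σw = 85, Σz = 136, Σw² = 1295, Σz² = 3648, Σwz = 1799
nΣwz − ΣwΣz = 10794 − 11560 = -766
nΣw² − (Σw)² = 7770 − 7225 = 545; nΣz² − (Σz)² = 21888 − 18496 = 3392
r = -766 / √(545 × 3392) = -766 / 1359.6470 ≈ -0.563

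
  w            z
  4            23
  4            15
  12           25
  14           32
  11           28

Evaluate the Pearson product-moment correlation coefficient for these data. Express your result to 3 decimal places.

n = 5, Σw = 45, Σz = 123, Σw² = 493, Σz² = 3187, Σwz = 1208
nΣwz − ΣwΣz = 6040 − 5535 = 505
nΣw² − (Σw)² = 2465 − 2025 = 440; nΣz² − (Σz)² = 15935 − 15129 = 806
r = 505 / √(440 × 806) = 505 / 595.5166 ≈ 0.848

0.848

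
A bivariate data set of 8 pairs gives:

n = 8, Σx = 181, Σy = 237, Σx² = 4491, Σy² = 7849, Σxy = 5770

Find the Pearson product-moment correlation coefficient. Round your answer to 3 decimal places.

r = (nΣxy − ΣxΣy) / √[(nΣx² − (Σx)²)(nΣy² − (Σy)²)]
Numerator: 8×5770 − 181×237 = 3263
Denominator: √[(35928 − 32761)(62792 − 56169)] = √[3167 × 6623] = 4579.8516
r = 3263 / 4579.8516 ≈ 0.712

0.712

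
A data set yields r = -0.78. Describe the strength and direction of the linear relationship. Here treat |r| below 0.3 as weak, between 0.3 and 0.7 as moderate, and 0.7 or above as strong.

strong negative

r = -0.78 < 0 so the relationship is negative.
|r| = 0.78, which falls in the strong range.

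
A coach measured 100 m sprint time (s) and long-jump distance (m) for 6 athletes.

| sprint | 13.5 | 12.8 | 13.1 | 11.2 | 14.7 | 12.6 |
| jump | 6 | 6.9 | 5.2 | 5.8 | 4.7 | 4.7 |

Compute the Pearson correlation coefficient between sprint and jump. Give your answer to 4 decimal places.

n = 6, Σx = 77.9, Σy = 33.3, Σx² = 1017.99, Σy² = 188.47, Σxy = 430.71
nΣxy − ΣxΣy = 2584.26 − 2594.07 = -9.81
nΣx² − (Σx)² = 6107.94 − 6068.41 = 39.53; nΣy² − (Σy)² = 1130.82 − 1108.89 = 21.93
r = -9.81 / √(39.53 × 21.93) = -9.81 / 29.4430 ≈ -0.3332

-0.3332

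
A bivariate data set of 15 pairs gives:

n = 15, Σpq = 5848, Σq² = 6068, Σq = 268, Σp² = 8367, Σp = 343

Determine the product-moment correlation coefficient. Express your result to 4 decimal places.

r = (nΣpq − ΣpΣq) / √[(nΣp² − (Σp)²)(nΣq² − (Σq)²)]
Numerator: 15×5848 − 343×268 = -4204
Denominator: √[(125505 − 117649)(91020 − 71824)] = √[7856 × 19196] = 12280.2189
r = -4204 / 12280.2189 ≈ -0.3423

-0.3423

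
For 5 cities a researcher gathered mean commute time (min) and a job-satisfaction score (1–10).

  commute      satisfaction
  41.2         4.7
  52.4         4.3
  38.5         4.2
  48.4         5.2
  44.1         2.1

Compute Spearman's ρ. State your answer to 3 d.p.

Rank commute: 2, 5, 1, 4, 3
Rank satisfaction: 4, 3, 2, 5, 1
d = rank(commute) − rank(satisfaction): -2, 2, -1, -1, 2; Σd² = 14
ρ = 1 − 6Σd² / [n(n²−1)] = 1 − 6×14 / (5×24) = 1 − 84/120 ≈ 0.300

0.300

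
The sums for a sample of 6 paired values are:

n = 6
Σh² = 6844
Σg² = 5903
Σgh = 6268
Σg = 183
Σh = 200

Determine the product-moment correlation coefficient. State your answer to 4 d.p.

r = (nΣgh − ΣgΣh) / √[(nΣg² − (Σg)²)(nΣh² − (Σh)²)]
Numerator: 6×6268 − 183×200 = 1008
Denominator: √[(35418 − 33489)(41064 − 40000)] = √[1929 × 1064] = 1432.6395
r = 1008 / 1432.6395 ≈ 0.7036

0.7036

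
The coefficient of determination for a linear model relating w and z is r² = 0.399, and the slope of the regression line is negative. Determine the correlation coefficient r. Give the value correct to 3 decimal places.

-0.632

|r| = √0.399 = 0.632
The association is negative, so r = −0.632.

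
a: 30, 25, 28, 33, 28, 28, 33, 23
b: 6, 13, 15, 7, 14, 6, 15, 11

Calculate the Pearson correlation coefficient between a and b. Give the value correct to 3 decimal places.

-0.159

n = 8, Σa = 228, Σb = 87, Σa² = 6584, Σb² = 1057, Σab = 2464
nΣab − ΣaΣb = 19712 − 19836 = -124
nΣa² − (Σa)² = 52672 − 51984 = 688; nΣb² − (Σb)² = 8456 − 7569 = 887
r = -124 / √(688 × 887) = -124 / 781.1888 ≈ -0.159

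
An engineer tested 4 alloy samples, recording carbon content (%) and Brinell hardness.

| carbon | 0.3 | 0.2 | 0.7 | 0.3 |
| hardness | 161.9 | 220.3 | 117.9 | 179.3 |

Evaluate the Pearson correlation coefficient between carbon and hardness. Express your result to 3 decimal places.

n = 4, Σx = 1.5, Σy = 679.4, Σx² = 0.71, Σy² = 120792.6, Σxy = 228.95
nΣxy − ΣxΣy = 915.8 − 1019.1 = -103.3
nΣx² − (Σx)² = 2.84 − 2.25 = 0.59; nΣy² − (Σy)² = 483170.4 − 461584.36 = 21586.04
r = -103.3 / √(0.59 × 21586.04) = -103.3 / 112.8528 ≈ -0.915

-0.915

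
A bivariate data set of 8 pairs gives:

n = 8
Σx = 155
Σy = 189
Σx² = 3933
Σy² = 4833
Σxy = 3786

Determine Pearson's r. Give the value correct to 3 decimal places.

0.212

r = (nΣxy − ΣxΣy) / √[(nΣx² − (Σx)²)(nΣy² − (Σy)²)]
Numerator: 8×3786 − 155×189 = 993
Denominator: √[(31464 − 24025)(38664 − 35721)] = √[7439 × 2943] = 4678.9932
r = 993 / 4678.9932 ≈ 0.212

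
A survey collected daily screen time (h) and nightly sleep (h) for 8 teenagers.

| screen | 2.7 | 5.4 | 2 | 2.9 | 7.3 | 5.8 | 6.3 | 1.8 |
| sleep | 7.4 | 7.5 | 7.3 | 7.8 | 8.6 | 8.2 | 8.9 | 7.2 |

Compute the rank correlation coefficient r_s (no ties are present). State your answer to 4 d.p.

0.9524

Rank screen: 3, 5, 2, 4, 8, 6, 7, 1
Rank sleep: 3, 4, 2, 5, 7, 6, 8, 1
d = rank(screen) − rank(sleep): 0, 1, 0, -1, 1, 0, -1, 0; Σd² = 4
ρ = 1 − 6Σd² / [n(n²−1)] = 1 − 6×4 / (8×63) = 1 − 24/504 ≈ 0.9524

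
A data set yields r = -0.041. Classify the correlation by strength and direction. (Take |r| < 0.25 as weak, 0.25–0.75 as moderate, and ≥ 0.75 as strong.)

weak negative

r = -0.041 < 0 so the relationship is negative.
|r| = 0.041, which falls in the weak range.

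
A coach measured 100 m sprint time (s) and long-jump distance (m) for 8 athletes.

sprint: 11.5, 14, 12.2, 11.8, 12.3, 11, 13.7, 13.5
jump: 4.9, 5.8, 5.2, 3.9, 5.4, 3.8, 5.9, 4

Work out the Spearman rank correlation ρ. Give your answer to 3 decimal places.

0.786

Rank sprint: 2, 8, 4, 3, 5, 1, 7, 6
Rank jump: 4, 7, 5, 2, 6, 1, 8, 3
d = rank(sprint) − rank(jump): -2, 1, -1, 1, -1, 0, -1, 3; Σd² = 18
ρ = 1 − 6Σd² / [n(n²−1)] = 1 − 6×18 / (8×63) = 1 − 108/504 ≈ 0.786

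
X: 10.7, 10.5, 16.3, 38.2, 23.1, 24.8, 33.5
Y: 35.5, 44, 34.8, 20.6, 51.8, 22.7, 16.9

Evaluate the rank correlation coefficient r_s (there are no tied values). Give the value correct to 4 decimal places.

Rank X: 2, 1, 3, 7, 4, 5, 6
Rank Y: 5, 6, 4, 2, 7, 3, 1
d = rank(X) − rank(Y): -3, -5, -1, 5, -3, 2, 5; Σd² = 98
ρ = 1 − 6Σd² / [n(n²−1)] = 1 − 6×98 / (7×48) = 1 − 588/336 ≈ -0.7500

-0.7500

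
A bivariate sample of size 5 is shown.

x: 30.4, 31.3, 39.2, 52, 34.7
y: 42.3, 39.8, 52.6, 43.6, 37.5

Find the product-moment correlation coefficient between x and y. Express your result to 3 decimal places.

0.321

n = 5, Σx = 187.6, Σy = 215.8, Σx² = 7348.58, Σy² = 9447.3, Σxy = 8162.03
nΣxy − ΣxΣy = 40810.15 − 40484.08 = 326.07
nΣx² − (Σx)² = 36742.9 − 35193.76 = 1549.14; nΣy² − (Σy)² = 47236.5 − 46569.64 = 666.86
r = 326.07 / √(1549.14 × 666.86) = 326.07 / 1016.3953 ≈ 0.321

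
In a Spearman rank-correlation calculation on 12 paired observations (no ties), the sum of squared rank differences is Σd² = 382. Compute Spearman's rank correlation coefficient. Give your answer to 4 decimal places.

-0.3357

ρ = 1 − 6Σd² / [n(n²−1)] = 1 − 6×382 / (12×143)
  = 1 − 2292/1716 = 1 − 1.33566 ≈ -0.3357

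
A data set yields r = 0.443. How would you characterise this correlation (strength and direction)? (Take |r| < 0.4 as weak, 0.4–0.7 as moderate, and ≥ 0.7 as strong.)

r = 0.443 > 0 so the relationship is positive.
|r| = 0.443, which falls in the moderate range.

moderate positive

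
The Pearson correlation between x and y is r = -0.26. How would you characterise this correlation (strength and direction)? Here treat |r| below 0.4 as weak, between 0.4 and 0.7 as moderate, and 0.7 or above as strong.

weak negative

r = -0.26 < 0 so the relationship is negative.
|r| = 0.26, which falls in the weak range.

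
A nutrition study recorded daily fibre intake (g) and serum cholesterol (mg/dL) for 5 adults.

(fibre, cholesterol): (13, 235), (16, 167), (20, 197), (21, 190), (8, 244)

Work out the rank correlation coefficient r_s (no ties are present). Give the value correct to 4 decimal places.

-0.7000

Rank fibre: 2, 3, 4, 5, 1
Rank cholesterol: 4, 1, 3, 2, 5
d = rank(fibre) − rank(cholesterol): -2, 2, 1, 3, -4; Σd² = 34
ρ = 1 − 6Σd² / [n(n²−1)] = 1 − 6×34 / (5×24) = 1 − 204/120 ≈ -0.7000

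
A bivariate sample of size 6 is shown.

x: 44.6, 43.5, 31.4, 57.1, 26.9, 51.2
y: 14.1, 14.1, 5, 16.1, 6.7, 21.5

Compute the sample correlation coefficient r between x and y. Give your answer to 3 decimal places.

0.879

n = 6, Σx = 254.7, Σy = 77.5, Σx² = 11472.83, Σy² = 1188.97, Σxy = 3599.55
nΣxy − ΣxΣy = 21597.3 − 19739.25 = 1858.05
nΣx² − (Σx)² = 68836.98 − 64872.09 = 3964.89; nΣy² − (Σy)² = 7133.82 − 6006.25 = 1127.57
r = 1858.05 / √(3964.89 × 1127.57) = 1858.05 / 2114.4009 ≈ 0.879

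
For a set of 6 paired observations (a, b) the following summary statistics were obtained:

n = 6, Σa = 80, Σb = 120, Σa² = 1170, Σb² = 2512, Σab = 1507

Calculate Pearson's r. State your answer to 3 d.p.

-0.864

r = (nΣab − ΣaΣb) / √[(nΣa² − (Σa)²)(nΣb² − (Σb)²)]
Numerator: 6×1507 − 80×120 = -558
Denominator: √[(7020 − 6400)(15072 − 14400)] = √[620 × 672] = 645.4766
r = -558 / 645.4766 ≈ -0.864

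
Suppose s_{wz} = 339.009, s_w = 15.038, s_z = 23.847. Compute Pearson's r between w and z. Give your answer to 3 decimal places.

0.945

r = Cov(w,z) / (s_w · s_z) = 339.009 / (15.038 × 23.847)
  = 339.009 / 358.6112 ≈ 0.945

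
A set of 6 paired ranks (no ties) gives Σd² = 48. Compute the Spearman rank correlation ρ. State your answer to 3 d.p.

-0.371

ρ = 1 − 6Σd² / [n(n²−1)] = 1 − 6×48 / (6×35)
  = 1 − 288/210 = 1 − 1.3714 ≈ -0.371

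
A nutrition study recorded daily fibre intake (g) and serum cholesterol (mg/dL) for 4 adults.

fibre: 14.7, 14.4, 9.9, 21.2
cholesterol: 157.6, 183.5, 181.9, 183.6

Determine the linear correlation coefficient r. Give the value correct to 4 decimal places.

n = 4, Σx = 60.2, Σy = 706.6, Σx² = 970.9, Σy² = 125306.58, Σxy = 10652.25
nΣxy − ΣxΣy = 42609 − 42537.32 = 71.68
nΣx² − (Σx)² = 3883.6 − 3624.04 = 259.56; nΣy² − (Σy)² = 501226.32 − 499283.56 = 1942.76
r = 71.68 / √(259.56 × 1942.76) = 71.68 / 710.1146 ≈ 0.1009

0.1009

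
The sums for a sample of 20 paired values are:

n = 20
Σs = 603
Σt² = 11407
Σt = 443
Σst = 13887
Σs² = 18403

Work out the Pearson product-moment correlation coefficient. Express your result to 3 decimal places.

0.891

r = (nΣst − ΣsΣt) / √[(nΣs² − (Σs)²)(nΣt² − (Σt)²)]
Numerator: 20×13887 − 603×443 = 10611
Denominator: √[(368060 − 363609)(228140 − 196249)] = √[4451 × 31891] = 11914.1446
r = 10611 / 11914.1446 ≈ 0.891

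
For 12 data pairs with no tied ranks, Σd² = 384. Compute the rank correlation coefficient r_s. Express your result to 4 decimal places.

ρ = 1 − 6Σd² / [n(n²−1)] = 1 − 6×384 / (12×143)
  = 1 − 2304/1716 = 1 − 1.34266 ≈ -0.3427

-0.3427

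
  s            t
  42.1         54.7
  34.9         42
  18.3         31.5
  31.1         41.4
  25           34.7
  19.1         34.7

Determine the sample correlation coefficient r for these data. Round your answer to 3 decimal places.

0.949

n = 6, Σs = 170.5, Σt = 239, Σs² = 5282.33, Σt² = 9870.48, Σst = 7162.93
nΣst − ΣsΣt = 42977.58 − 40749.5 = 2228.08
nΣs² − (Σs)² = 31693.98 − 29070.25 = 2623.73; nΣt² − (Σt)² = 59222.88 − 57121 = 2101.88
r = 2228.08 / √(2623.73 × 2101.88) = 2228.08 / 2348.3538 ≈ 0.949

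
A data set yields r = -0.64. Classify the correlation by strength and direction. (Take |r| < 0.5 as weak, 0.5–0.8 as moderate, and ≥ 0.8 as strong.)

r = -0.64 < 0 so the relationship is negative.
|r| = 0.64, which falls in the moderate range.

moderate negative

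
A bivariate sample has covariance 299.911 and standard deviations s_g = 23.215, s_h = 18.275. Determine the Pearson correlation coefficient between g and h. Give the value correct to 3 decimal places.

r = Cov(g,h) / (s_g · s_h) = 299.911 / (23.215 × 18.275)
  = 299.911 / 424.2541 ≈ 0.707

0.707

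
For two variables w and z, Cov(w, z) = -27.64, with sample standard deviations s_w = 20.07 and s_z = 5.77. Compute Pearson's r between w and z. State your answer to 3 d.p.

r = Cov(w,z) / (s_w · s_z) = -27.64 / (20.07 × 5.77)
  = -27.64 / 115.8039 ≈ -0.239

-0.239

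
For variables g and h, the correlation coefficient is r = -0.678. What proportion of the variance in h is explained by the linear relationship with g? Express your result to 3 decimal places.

r² = (-0.678)² = 0.460

0.460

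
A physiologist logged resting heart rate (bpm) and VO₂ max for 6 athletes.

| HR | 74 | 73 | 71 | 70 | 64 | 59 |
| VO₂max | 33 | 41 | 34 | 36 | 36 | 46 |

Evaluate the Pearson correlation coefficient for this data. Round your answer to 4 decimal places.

-0.6555

n = 6, Σx = 411, Σy = 226, Σx² = 28323, Σy² = 8634, Σxy = 15387
nΣxy − ΣxΣy = 92322 − 92886 = -564
nΣx² − (Σx)² = 169938 − 168921 = 1017; nΣy² − (Σy)² = 51804 − 51076 = 728
r = -564 / √(1017 × 728) = -564 / 860.4510 ≈ -0.6555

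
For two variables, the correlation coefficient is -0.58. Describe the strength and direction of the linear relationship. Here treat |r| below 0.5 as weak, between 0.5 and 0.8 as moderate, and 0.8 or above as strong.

r = -0.58 < 0 so the relationship is negative.
|r| = 0.58, which falls in the moderate range.

moderate negative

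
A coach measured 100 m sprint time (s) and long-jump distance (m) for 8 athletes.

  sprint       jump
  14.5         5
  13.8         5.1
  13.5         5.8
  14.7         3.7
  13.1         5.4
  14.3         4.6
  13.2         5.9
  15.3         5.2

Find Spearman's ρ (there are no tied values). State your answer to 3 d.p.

Rank sprint: 6, 4, 3, 7, 1, 5, 2, 8
Rank jump: 3, 4, 7, 1, 6, 2, 8, 5
d = rank(sprint) − rank(jump): 3, 0, -4, 6, -5, 3, -6, 3; Σd² = 140
ρ = 1 − 6Σd² / [n(n²−1)] = 1 − 6×140 / (8×63) = 1 − 840/504 ≈ -0.667

-0.667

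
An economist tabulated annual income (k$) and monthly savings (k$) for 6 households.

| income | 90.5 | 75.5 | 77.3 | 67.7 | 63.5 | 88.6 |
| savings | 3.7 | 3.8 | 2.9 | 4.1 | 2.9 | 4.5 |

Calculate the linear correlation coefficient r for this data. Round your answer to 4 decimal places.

0.4589

n = 6, Σx = 463.1, Σy = 21.9, Σx² = 36331.29, Σy² = 82.01, Σxy = 1706.34
nΣxy − ΣxΣy = 10238.04 − 10141.89 = 96.15
nΣx² − (Σx)² = 217987.74 − 214461.61 = 3526.13; nΣy² − (Σy)² = 492.06 − 479.61 = 12.45
r = 96.15 / √(3526.13 × 12.45) = 96.15 / 209.5240 ≈ 0.4589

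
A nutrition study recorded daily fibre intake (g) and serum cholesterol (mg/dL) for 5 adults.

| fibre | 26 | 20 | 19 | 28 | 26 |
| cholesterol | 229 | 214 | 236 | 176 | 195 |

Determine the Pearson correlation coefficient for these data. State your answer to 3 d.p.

n = 5, Σx = 119, Σy = 1050, Σx² = 2897, Σy² = 222934, Σxy = 24716
nΣxy − ΣxΣy = 123580 − 124950 = -1370
nΣx² − (Σx)² = 14485 − 14161 = 324; nΣy² − (Σy)² = 1114670 − 1102500 = 12170
r = -1370 / √(324 × 12170) = -1370 / 1985.7190 ≈ -0.690

-0.690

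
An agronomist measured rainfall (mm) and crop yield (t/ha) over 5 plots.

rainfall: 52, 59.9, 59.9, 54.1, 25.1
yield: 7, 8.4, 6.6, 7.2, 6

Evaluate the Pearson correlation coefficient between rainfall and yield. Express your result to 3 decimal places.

0.693

n = 5, Σx = 251, Σy = 35.2, Σx² = 13436.84, Σy² = 250.96, Σxy = 1802.62
nΣxy − ΣxΣy = 9013.1 − 8835.2 = 177.9
nΣx² − (Σx)² = 67184.2 − 63001 = 4183.2; nΣy² − (Σy)² = 1254.8 − 1239.04 = 15.76
r = 177.9 / √(4183.2 × 15.76) = 177.9 / 256.7630 ≈ 0.693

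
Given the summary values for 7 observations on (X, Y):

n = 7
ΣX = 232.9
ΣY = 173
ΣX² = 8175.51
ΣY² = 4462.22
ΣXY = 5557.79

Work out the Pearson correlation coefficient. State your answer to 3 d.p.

-0.702

r = (nΣXY − ΣXΣY) / √[(nΣX² − (ΣX)²)(nΣY² − (ΣY)²)]
Numerator: 7×5557.79 − 232.9×173 = -1387.17
Denominator: √[(57228.57 − 54242.41)(31235.54 − 29929)] = √[2986.16 × 1306.54] = 1975.2310
r = -1387.17 / 1975.2310 ≈ -0.702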